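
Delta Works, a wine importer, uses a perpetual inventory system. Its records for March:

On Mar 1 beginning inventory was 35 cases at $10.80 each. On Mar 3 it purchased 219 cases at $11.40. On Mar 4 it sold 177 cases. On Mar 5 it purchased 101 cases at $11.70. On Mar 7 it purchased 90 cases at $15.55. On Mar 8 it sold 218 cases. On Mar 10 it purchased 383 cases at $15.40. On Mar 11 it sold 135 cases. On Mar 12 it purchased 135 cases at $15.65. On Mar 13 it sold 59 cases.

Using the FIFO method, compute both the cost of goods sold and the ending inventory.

COGS = $7,673.40; ending inventory = $5,793.35

Mar 4, 177 sold [FIFO — oldest first]: 35 @ $10.80 + 142 @ $11.40 = $1,996.80
Mar 8, 218 sold [FIFO — oldest first]: 77 @ $11.40 + 101 @ $11.70 + 40 @ $15.55 = $2,681.50
Mar 11, 135 sold [FIFO — oldest first]: 50 @ $15.55 + 85 @ $15.40 = $2,086.50
Mar 13, 59 sold [FIFO — oldest first]: 59 @ $15.40 = $908.60
Total COGS = $1,996.80 + $2,681.50 + $2,086.50 + $908.60 = $7,673.40
Ending inventory: 239 @ $15.40 + 135 @ $15.65 = $5,793.35
Check: goods available $13,466.75 = COGS $7,673.40 + ending $5,793.35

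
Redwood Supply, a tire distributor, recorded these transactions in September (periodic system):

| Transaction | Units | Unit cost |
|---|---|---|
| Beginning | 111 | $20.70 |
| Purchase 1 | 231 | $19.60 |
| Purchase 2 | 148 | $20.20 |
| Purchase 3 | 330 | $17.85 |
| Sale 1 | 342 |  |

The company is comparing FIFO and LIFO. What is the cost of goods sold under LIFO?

COGS = $6,132.90

FIFO COGS: 111 @ $20.70 + 231 @ $19.60 = $6,825.30
LIFO COGS: 330 @ $17.85 + 12 @ $20.20 = $6,132.90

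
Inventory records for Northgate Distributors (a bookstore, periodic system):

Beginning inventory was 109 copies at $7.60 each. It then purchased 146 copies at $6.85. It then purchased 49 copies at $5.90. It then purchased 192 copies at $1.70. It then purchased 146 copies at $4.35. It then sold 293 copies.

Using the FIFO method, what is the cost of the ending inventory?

Sale 1 (293) [FIFO — oldest first]: 109 @ $7.60 + 146 @ $6.85 + 38 @ $5.90 = $2,052.70
Ending inventory: 11 @ $5.90 + 192 @ $1.70 + 146 @ $4.35 = $1,026.40

Ending inventory = $1,026.40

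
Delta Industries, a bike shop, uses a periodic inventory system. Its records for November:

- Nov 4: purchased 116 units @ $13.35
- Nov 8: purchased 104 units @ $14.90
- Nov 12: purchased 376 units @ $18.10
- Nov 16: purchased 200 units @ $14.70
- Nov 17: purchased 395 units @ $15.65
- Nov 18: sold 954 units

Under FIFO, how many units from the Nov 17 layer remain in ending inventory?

237

Nov 18, 954 sold [FIFO — oldest first]: 116 @ $13.35 + 104 @ $14.90 + 376 @ $18.10 + 200 @ $14.70 + 158 @ $15.65 = $15,316.50
Ending inventory: 237 @ $15.65 = $3,709.05
Check: goods available $19,025.55 = COGS $15,316.50 + ending $3,709.05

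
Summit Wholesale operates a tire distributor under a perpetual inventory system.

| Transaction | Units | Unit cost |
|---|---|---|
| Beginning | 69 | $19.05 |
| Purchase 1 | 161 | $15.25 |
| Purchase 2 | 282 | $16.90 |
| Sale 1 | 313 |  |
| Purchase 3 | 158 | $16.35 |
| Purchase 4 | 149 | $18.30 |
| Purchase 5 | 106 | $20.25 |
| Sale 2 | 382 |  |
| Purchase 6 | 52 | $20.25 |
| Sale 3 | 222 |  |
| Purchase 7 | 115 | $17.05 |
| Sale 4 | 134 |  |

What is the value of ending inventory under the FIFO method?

Ending inventory = $699.05

Sale 1 (313) [FIFO — oldest first]: 69 @ $19.05 + 161 @ $15.25 + 83 @ $16.90 = $5,172.40
Sale 2 (382) [FIFO — oldest first]: 199 @ $16.90 + 158 @ $16.35 + 25 @ $18.30 = $6,403.90
Sale 3 (222) [FIFO — oldest first]: 124 @ $18.30 + 98 @ $20.25 = $4,253.70
Sale 4 (134) [FIFO — oldest first]: 8 @ $20.25 + 52 @ $20.25 + 74 @ $17.05 = $2,476.70
Total COGS = $5,172.40 + $6,403.90 + $4,253.70 + $2,476.70 = $18,306.70
Ending inventory: 41 @ $17.05 = $699.05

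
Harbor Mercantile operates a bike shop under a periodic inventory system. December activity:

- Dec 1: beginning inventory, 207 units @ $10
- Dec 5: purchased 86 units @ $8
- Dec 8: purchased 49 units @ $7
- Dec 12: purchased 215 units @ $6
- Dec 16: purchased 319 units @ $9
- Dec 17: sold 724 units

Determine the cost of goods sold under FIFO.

Dec 17, 724 sold [FIFO — oldest first]: 207 @ $10 + 86 @ $8 + 49 @ $7 + 215 @ $6 + 167 @ $9 = $5,894
Ending inventory: 152 @ $9 = $1,368

COGS = $5,894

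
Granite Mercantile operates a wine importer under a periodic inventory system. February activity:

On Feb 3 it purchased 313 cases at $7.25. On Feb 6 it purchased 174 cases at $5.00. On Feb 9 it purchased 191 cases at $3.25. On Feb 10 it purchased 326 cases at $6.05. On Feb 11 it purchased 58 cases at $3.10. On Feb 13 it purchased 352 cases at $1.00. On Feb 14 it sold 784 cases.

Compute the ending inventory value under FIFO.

Feb 14, 784 sold [FIFO — oldest first]: 313 @ $7.25 + 174 @ $5.00 + 191 @ $3.25 + 106 @ $6.05 = $4,401.30
Ending inventory: 220 @ $6.05 + 58 @ $3.10 + 352 @ $1.00 = $1,862.80

Ending inventory = $1,862.80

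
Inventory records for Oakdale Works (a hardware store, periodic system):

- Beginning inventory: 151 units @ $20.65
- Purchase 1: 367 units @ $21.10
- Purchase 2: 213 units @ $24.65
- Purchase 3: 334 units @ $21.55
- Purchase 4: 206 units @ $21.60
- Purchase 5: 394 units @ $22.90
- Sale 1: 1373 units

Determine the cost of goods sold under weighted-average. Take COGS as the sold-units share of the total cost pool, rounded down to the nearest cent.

COGS = $30,331.50

Sale 1, sell 1373: 1373/1665 × $36,782.20 → $30,331.50
Ending inventory (cost pool remaining) = $6,450.70
Check: goods available $36,782.20 = COGS $30,331.50 + ending $6,450.70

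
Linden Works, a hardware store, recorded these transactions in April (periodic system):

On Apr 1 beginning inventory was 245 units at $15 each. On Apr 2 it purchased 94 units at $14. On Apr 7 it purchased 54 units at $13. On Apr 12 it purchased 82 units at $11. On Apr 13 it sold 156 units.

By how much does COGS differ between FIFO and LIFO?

$456

FIFO COGS: 156 @ $15 = $2,340
LIFO COGS: 82 @ $11 + 54 @ $13 + 20 @ $14 = $1,884
Difference = |$2,340 − $1,884| = $456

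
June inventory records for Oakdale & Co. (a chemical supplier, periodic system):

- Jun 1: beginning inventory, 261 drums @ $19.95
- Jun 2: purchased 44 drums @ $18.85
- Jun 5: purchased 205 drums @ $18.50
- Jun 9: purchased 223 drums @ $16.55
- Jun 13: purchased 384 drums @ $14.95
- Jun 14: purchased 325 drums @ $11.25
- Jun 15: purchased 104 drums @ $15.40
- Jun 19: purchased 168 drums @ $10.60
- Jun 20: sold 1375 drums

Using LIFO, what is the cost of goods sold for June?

Jun 20, 1375 sold [LIFO — newest first]: 168 @ $10.60 + 104 @ $15.40 + 325 @ $11.25 + 384 @ $14.95 + 223 @ $16.55 + 171 @ $18.50 = $19,633.60
Ending inventory: 261 @ $19.95 + 44 @ $18.85 + 34 @ $18.50 = $6,665.35

COGS = $19,633.60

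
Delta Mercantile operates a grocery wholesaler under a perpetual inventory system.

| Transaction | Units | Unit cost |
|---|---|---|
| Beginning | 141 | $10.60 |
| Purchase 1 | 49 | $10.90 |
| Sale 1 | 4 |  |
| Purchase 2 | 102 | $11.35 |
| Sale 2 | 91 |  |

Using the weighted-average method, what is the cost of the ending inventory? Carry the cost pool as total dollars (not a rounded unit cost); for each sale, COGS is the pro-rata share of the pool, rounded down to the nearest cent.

After Beginning: 141 on hand, pool $1,494.60 (≈ $10.6000 each)
After Purchase 1: 190 on hand, pool $2,028.70 (≈ $10.6774 each)
Sale 1, sell 4: 4/190 × $2,028.70 → $42.70
After Purchase 2: 288 on hand, pool $3,143.70 (≈ $10.9156 each)
Sale 2, sell 91: 91/288 × $3,143.70 → $993.32
Total COGS = $42.70 + $993.32 = $1,036.02
Ending inventory (cost pool remaining) = $2,150.38

Ending inventory = $2,150.38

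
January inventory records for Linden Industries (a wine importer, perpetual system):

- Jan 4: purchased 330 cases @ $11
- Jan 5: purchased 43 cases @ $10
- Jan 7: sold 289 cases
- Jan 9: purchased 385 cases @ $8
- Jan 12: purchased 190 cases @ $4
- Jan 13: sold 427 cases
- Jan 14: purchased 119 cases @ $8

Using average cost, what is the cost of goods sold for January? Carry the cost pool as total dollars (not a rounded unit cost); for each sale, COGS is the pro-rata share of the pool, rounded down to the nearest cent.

After Jan 4: 330 on hand, pool $3,630.00 (≈ $11.0000 each)
After Jan 5: 373 on hand, pool $4,060.00 (≈ $10.8847 each)
Jan 7, sell 289: 289/373 × $4,060.00 → $3,145.68
After Jan 9: 469 on hand, pool $3,994.32 (≈ $8.5167 each)
After Jan 12: 659 on hand, pool $4,754.32 (≈ $7.2144 each)
Jan 13, sell 427: 427/659 × $4,754.32 → $3,080.56
After Jan 14: 351 on hand, pool $2,625.76 (≈ $7.4808 each)
Total COGS = $3,145.68 + $3,080.56 = $6,226.24
Ending inventory (cost pool remaining) = $2,625.76

COGS = $6,226.24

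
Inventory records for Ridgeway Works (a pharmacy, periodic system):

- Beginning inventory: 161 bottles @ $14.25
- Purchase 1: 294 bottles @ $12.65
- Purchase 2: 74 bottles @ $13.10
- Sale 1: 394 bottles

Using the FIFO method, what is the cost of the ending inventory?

Ending inventory = $1,741.05

Sale 1 (394) [FIFO — oldest first]: 161 @ $14.25 + 233 @ $12.65 = $5,241.70
Ending inventory: 61 @ $12.65 + 74 @ $13.10 = $1,741.05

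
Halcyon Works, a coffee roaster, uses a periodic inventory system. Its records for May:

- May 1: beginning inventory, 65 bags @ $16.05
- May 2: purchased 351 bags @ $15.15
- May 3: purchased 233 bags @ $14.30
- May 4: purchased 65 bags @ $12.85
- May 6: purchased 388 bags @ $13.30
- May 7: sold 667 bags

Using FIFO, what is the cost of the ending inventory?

May 7, 667 sold [FIFO — oldest first]: 65 @ $16.05 + 351 @ $15.15 + 233 @ $14.30 + 18 @ $12.85 = $9,924.10
Ending inventory: 47 @ $12.85 + 388 @ $13.30 = $5,764.35

Ending inventory = $5,764.35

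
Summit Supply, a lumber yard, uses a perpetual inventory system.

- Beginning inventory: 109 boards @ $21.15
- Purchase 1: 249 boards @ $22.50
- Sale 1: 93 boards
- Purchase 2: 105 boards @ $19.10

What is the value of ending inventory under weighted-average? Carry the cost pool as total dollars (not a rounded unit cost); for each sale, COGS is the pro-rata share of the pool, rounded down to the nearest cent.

Ending inventory = $7,859.08

After Beginning: 109 on hand, pool $2,305.35 (≈ $21.1500 each)
After Purchase 1: 358 on hand, pool $7,907.85 (≈ $22.0890 each)
Sale 1, sell 93: 93/358 × $7,907.85 → $2,054.27
After Purchase 2: 370 on hand, pool $7,859.08 (≈ $21.2408 each)
Ending inventory (cost pool remaining) = $7,859.08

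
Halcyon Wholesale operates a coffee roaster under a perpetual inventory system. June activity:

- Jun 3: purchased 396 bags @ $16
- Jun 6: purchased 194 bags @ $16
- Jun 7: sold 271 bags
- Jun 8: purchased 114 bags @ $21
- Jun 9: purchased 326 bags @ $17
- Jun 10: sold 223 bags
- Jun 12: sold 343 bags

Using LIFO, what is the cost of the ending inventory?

Jun 7, 271 sold [LIFO — newest first]: 194 @ $16 + 77 @ $16 = $4,336
Jun 10, 223 sold [LIFO — newest first]: 223 @ $17 = $3,791
Jun 12, 343 sold [LIFO — newest first]: 103 @ $17 + 114 @ $21 + 126 @ $16 = $6,161
Total COGS = $4,336 + $3,791 + $6,161 = $14,288
Ending inventory: 193 @ $16 = $3,088

Ending inventory = $3,088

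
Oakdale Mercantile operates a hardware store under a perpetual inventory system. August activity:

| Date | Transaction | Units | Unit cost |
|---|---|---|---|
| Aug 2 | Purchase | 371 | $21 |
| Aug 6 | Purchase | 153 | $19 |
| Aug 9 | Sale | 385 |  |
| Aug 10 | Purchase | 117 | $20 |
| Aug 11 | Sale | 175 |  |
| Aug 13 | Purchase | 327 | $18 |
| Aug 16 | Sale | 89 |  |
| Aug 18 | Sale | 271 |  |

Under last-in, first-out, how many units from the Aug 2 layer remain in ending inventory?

Aug 9, 385 sold [LIFO — newest first]: 153 @ $19 + 232 @ $21 = $7,779
Aug 11, 175 sold [LIFO — newest first]: 117 @ $20 + 58 @ $21 = $3,558
Aug 16, 89 sold [LIFO — newest first]: 89 @ $18 = $1,602
Aug 18, 271 sold [LIFO — newest first]: 238 @ $18 + 33 @ $21 = $4,977
Total COGS = $7,779 + $3,558 + $1,602 + $4,977 = $17,916
Ending inventory: 48 @ $21 = $1,008
Check: goods available $18,924 = COGS $17,916 + ending $1,008

48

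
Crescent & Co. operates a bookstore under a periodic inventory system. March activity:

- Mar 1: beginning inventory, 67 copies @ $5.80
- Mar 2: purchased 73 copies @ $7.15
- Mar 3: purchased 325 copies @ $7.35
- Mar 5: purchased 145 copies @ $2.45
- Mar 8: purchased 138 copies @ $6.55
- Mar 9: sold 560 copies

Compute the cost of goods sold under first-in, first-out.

Mar 9, 560 sold [FIFO — oldest first]: 67 @ $5.80 + 73 @ $7.15 + 325 @ $7.35 + 95 @ $2.45 = $3,532.05
Ending inventory: 50 @ $2.45 + 138 @ $6.55 = $1,026.40

COGS = $3,532.05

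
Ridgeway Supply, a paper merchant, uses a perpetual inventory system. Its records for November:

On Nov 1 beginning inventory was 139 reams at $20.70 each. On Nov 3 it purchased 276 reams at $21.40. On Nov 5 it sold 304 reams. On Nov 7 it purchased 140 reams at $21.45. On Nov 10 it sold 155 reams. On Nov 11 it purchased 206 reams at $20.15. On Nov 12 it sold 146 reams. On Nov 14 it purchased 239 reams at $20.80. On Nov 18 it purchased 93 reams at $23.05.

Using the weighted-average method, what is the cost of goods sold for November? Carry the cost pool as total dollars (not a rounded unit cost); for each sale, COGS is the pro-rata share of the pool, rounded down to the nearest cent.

After Nov 1: 139 on hand, pool $2,877.30 (≈ $20.7000 each)
After Nov 3: 415 on hand, pool $8,783.70 (≈ $21.1655 each)
Nov 5, sell 304: 304/415 × $8,783.70 → $6,434.32
After Nov 7: 251 on hand, pool $5,352.38 (≈ $21.3242 each)
Nov 10, sell 155: 155/251 × $5,352.38 → $3,305.25
After Nov 11: 302 on hand, pool $6,198.03 (≈ $20.5233 each)
Nov 12, sell 146: 146/302 × $6,198.03 → $2,996.39
After Nov 14: 395 on hand, pool $8,172.84 (≈ $20.6907 each)
After Nov 18: 488 on hand, pool $10,316.49 (≈ $21.1403 each)
Total COGS = $6,434.32 + $3,305.25 + $2,996.39 = $12,735.96
Ending inventory (cost pool remaining) = $10,316.49
Check: goods available $23,052.45 = COGS $12,735.96 + ending $10,316.49

COGS = $12,735.96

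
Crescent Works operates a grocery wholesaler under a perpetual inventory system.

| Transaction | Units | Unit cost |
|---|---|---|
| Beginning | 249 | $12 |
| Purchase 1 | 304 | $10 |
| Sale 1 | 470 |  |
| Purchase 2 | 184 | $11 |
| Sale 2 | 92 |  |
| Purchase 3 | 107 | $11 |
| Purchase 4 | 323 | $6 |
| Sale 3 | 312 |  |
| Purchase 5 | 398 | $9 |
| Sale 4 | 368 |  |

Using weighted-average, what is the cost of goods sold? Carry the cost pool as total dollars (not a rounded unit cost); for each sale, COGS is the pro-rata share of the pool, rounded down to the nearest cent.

After Beginning: 249 on hand, pool $2,988.00 (≈ $12.0000 each)
After Purchase 1: 553 on hand, pool $6,028.00 (≈ $10.9005 each)
Sale 1, sell 470: 470/553 × $6,028.00 → $5,123.25
After Purchase 2: 267 on hand, pool $2,928.75 (≈ $10.9691 each)
Sale 2, sell 92: 92/267 × $2,928.75 → $1,009.15
After Purchase 3: 282 on hand, pool $3,096.60 (≈ $10.9809 each)
After Purchase 4: 605 on hand, pool $5,034.60 (≈ $8.3217 each)
Sale 3, sell 312: 312/605 × $5,034.60 → $2,596.35
After Purchase 5: 691 on hand, pool $6,020.25 (≈ $8.7124 each)
Sale 4, sell 368: 368/691 × $6,020.25 → $3,206.15
Total COGS = $5,123.25 + $1,009.15 + $2,596.35 + $3,206.15 = $11,934.90
Ending inventory (cost pool remaining) = $2,814.10
Check: goods available $14,749.00 = COGS $11,934.90 + ending $2,814.10

COGS = $11,934.90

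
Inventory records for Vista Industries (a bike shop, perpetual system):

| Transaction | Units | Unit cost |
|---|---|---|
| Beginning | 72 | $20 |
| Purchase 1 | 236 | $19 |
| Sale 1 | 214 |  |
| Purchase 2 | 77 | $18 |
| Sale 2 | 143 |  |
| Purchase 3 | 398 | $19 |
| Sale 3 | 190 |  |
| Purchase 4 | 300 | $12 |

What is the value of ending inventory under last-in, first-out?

Sale 1 (214) [LIFO — newest first]: 214 @ $19 = $4,066
Sale 2 (143) [LIFO — newest first]: 77 @ $18 + 22 @ $19 + 44 @ $20 = $2,684
Sale 3 (190) [LIFO — newest first]: 190 @ $19 = $3,610
Total COGS = $4,066 + $2,684 + $3,610 = $10,360
Ending inventory: 28 @ $20 + 208 @ $19 + 300 @ $12 = $8,112
Check: goods available $18,472 = COGS $10,360 + ending $8,112

Ending inventory = $8,112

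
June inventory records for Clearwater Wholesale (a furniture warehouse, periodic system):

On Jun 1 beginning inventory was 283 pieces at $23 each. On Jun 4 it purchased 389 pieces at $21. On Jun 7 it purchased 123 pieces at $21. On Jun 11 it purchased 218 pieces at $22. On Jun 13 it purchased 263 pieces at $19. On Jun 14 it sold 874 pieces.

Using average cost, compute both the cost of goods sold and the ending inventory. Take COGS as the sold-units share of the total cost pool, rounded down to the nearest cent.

Jun 14, sell 874: 874/1276 × $27,054.00 → $18,530.71
Ending inventory (cost pool remaining) = $8,523.29

COGS = $18,530.71; ending inventory = $8,523.29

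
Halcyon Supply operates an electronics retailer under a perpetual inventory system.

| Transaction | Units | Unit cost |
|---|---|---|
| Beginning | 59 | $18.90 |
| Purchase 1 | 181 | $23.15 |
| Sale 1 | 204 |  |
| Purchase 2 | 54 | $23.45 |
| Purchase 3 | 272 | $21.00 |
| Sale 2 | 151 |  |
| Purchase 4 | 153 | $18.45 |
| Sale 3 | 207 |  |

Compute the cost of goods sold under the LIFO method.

COGS = $11,752.70

Sale 1 (204) [LIFO — newest first]: 181 @ $23.15 + 23 @ $18.90 = $4,624.85
Sale 2 (151) [LIFO — newest first]: 151 @ $21.00 = $3,171.00
Sale 3 (207) [LIFO — newest first]: 153 @ $18.45 + 54 @ $21.00 = $3,956.85
Total COGS = $4,624.85 + $3,171.00 + $3,956.85 = $11,752.70
Ending inventory: 36 @ $18.90 + 54 @ $23.45 + 67 @ $21.00 = $3,353.70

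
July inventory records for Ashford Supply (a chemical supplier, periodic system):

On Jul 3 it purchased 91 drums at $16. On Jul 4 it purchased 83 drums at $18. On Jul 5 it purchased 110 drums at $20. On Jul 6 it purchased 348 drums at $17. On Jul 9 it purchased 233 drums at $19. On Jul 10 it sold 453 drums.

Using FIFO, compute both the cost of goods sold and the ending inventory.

Jul 10, 453 sold [FIFO — oldest first]: 91 @ $16 + 83 @ $18 + 110 @ $20 + 169 @ $17 = $8,023
Ending inventory: 179 @ $17 + 233 @ $19 = $7,470
Check: goods available $15,493 = COGS $8,023 + ending $7,470

COGS = $8,023; ending inventory = $7,470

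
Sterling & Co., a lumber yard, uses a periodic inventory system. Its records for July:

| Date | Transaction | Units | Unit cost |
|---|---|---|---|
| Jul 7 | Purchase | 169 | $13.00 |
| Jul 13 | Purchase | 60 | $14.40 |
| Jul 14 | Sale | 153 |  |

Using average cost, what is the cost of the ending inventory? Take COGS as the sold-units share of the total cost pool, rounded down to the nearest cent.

Jul 14, sell 153: 153/229 × $3,061.00 → $2,045.12
Ending inventory (cost pool remaining) = $1,015.88

Ending inventory = $1,015.88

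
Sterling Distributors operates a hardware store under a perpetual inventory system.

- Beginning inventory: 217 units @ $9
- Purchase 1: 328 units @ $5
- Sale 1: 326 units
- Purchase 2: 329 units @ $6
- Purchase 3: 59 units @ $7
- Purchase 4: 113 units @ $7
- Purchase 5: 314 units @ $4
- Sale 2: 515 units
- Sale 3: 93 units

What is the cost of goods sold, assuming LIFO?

COGS = $4,822

Sale 1 (326) [LIFO — newest first]: 326 @ $5 = $1,630
Sale 2 (515) [LIFO — newest first]: 314 @ $4 + 113 @ $7 + 59 @ $7 + 29 @ $6 = $2,634
Sale 3 (93) [LIFO — newest first]: 93 @ $6 = $558
Total COGS = $1,630 + $2,634 + $558 = $4,822
Ending inventory: 217 @ $9 + 2 @ $5 + 207 @ $6 = $3,205
Check: goods available $8,027 = COGS $4,822 + ending $3,205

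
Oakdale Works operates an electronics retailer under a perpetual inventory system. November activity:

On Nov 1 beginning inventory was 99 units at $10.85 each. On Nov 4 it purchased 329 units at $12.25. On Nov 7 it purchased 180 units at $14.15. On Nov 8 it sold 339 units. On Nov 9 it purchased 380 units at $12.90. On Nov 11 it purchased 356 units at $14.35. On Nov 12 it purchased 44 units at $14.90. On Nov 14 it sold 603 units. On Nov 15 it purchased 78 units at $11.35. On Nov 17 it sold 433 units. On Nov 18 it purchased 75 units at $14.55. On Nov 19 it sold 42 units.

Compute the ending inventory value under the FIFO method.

Ending inventory = $1,647.40

Nov 8, 339 sold [FIFO — oldest first]: 99 @ $10.85 + 240 @ $12.25 = $4,014.15
Nov 14, 603 sold [FIFO — oldest first]: 89 @ $12.25 + 180 @ $14.15 + 334 @ $12.90 = $7,945.85
Nov 17, 433 sold [FIFO — oldest first]: 46 @ $12.90 + 356 @ $14.35 + 31 @ $14.90 = $6,163.90
Nov 19, 42 sold [FIFO — oldest first]: 13 @ $14.90 + 29 @ $11.35 = $522.85
Total COGS = $4,014.15 + $7,945.85 + $6,163.90 + $522.85 = $18,646.75
Ending inventory: 49 @ $11.35 + 75 @ $14.55 = $1,647.40
Check: goods available $20,294.15 = COGS $18,646.75 + ending $1,647.40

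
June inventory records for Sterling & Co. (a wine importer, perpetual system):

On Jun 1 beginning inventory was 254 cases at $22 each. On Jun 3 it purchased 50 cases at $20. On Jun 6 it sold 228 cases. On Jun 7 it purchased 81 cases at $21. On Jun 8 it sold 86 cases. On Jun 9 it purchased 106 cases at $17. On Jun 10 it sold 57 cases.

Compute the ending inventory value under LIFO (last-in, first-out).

Ending inventory = $2,395

Jun 6, 228 sold [LIFO — newest first]: 50 @ $20 + 178 @ $22 = $4,916
Jun 8, 86 sold [LIFO — newest first]: 81 @ $21 + 5 @ $22 = $1,811
Jun 10, 57 sold [LIFO — newest first]: 57 @ $17 = $969
Total COGS = $4,916 + $1,811 + $969 = $7,696
Ending inventory: 71 @ $22 + 49 @ $17 = $2,395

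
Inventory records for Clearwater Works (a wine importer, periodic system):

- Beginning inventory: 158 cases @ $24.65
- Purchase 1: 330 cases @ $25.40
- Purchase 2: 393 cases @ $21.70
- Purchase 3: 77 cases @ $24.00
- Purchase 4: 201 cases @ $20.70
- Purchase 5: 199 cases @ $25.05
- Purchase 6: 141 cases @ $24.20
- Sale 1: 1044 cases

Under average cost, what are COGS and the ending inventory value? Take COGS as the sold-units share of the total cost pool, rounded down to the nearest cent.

COGS = $24,522.96; ending inventory = $10,687.69

Sale 1, sell 1044: 1044/1499 × $35,210.65 → $24,522.96
Ending inventory (cost pool remaining) = $10,687.69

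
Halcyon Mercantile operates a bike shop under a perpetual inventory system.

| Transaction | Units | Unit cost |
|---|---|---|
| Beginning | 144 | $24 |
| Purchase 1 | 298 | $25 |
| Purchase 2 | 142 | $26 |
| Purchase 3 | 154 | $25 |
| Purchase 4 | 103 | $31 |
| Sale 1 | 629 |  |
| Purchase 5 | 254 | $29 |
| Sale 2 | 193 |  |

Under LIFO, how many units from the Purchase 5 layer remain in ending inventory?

61

Sale 1 (629) [LIFO — newest first]: 103 @ $31 + 154 @ $25 + 142 @ $26 + 230 @ $25 = $16,485
Sale 2 (193) [LIFO — newest first]: 193 @ $29 = $5,597
Total COGS = $16,485 + $5,597 = $22,082
Ending inventory: 144 @ $24 + 68 @ $25 + 61 @ $29 = $6,925
Check: goods available $29,007 = COGS $22,082 + ending $6,925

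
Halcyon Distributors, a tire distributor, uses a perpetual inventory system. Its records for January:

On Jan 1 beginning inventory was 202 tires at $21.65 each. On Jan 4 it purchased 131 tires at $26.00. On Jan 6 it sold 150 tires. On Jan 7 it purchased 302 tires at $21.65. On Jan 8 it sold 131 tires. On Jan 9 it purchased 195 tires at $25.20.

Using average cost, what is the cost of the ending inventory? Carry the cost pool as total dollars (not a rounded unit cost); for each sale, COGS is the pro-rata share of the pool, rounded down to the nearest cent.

Ending inventory = $12,806.69

After Jan 1: 202 on hand, pool $4,373.30 (≈ $21.6500 each)
After Jan 4: 333 on hand, pool $7,779.30 (≈ $23.3613 each)
Jan 6, sell 150: 150/333 × $7,779.30 → $3,504.18
After Jan 7: 485 on hand, pool $10,813.42 (≈ $22.2957 each)
Jan 8, sell 131: 131/485 × $10,813.42 → $2,920.73
After Jan 9: 549 on hand, pool $12,806.69 (≈ $23.3273 each)
Total COGS = $3,504.18 + $2,920.73 = $6,424.91
Ending inventory (cost pool remaining) = $12,806.69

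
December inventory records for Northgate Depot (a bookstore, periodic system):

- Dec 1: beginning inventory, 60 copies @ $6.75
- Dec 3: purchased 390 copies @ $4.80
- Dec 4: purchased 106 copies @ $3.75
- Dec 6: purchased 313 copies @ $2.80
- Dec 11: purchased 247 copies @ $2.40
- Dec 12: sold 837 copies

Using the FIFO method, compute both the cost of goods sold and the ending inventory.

COGS = $3,461.30; ending inventory = $682.40

Dec 12, 837 sold [FIFO — oldest first]: 60 @ $6.75 + 390 @ $4.80 + 106 @ $3.75 + 281 @ $2.80 = $3,461.30
Ending inventory: 32 @ $2.80 + 247 @ $2.40 = $682.40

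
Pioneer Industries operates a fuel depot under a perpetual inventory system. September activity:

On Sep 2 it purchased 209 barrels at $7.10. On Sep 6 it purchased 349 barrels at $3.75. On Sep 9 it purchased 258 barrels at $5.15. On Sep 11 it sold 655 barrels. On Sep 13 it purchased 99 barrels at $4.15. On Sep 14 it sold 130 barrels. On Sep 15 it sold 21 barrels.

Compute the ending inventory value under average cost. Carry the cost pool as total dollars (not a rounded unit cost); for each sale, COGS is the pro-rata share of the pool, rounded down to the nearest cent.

Ending inventory = $513.15

After Sep 2: 209 on hand, pool $1,483.90 (≈ $7.1000 each)
After Sep 6: 558 on hand, pool $2,792.65 (≈ $5.0047 each)
After Sep 9: 816 on hand, pool $4,121.35 (≈ $5.0507 each)
Sep 11, sell 655: 655/816 × $4,121.35 → $3,308.19
After Sep 13: 260 on hand, pool $1,224.01 (≈ $4.7077 each)
Sep 14, sell 130: 130/260 × $1,224.01 → $612.00
Sep 15, sell 21: 21/130 × $612.01 → $98.86
Total COGS = $3,308.19 + $612.00 + $98.86 = $4,019.05
Ending inventory (cost pool remaining) = $513.15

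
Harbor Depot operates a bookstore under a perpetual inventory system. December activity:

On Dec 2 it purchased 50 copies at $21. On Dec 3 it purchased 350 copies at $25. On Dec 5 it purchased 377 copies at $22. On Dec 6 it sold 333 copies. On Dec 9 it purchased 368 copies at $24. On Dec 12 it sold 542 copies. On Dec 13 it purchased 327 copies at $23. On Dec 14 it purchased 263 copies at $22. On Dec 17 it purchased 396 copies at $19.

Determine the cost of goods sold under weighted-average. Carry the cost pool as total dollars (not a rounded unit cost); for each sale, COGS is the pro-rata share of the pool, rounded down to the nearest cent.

After Dec 2: 50 on hand, pool $1,050.00 (≈ $21.0000 each)
After Dec 3: 400 on hand, pool $9,800.00 (≈ $24.5000 each)
After Dec 5: 777 on hand, pool $18,094.00 (≈ $23.2870 each)
Dec 6, sell 333: 333/777 × $18,094.00 → $7,754.57
After Dec 9: 812 on hand, pool $19,171.43 (≈ $23.6101 each)
Dec 12, sell 542: 542/812 × $19,171.43 → $12,796.69
After Dec 13: 597 on hand, pool $13,895.74 (≈ $23.2759 each)
After Dec 14: 860 on hand, pool $19,681.74 (≈ $22.8857 each)
After Dec 17: 1256 on hand, pool $27,205.74 (≈ $21.6606 each)
Total COGS = $7,754.57 + $12,796.69 = $20,551.26
Ending inventory (cost pool remaining) = $27,205.74

COGS = $20,551.26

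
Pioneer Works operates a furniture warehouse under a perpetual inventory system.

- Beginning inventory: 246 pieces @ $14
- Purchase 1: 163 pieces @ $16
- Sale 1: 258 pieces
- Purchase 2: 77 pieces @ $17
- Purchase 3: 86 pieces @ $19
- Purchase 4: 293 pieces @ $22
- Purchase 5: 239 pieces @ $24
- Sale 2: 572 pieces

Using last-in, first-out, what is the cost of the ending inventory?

Sale 1 (258) [LIFO — newest first]: 163 @ $16 + 95 @ $14 = $3,938
Sale 2 (572) [LIFO — newest first]: 239 @ $24 + 293 @ $22 + 40 @ $19 = $12,942
Total COGS = $3,938 + $12,942 = $16,880
Ending inventory: 151 @ $14 + 77 @ $17 + 46 @ $19 = $4,297
Check: goods available $21,177 = COGS $16,880 + ending $4,297

Ending inventory = $4,297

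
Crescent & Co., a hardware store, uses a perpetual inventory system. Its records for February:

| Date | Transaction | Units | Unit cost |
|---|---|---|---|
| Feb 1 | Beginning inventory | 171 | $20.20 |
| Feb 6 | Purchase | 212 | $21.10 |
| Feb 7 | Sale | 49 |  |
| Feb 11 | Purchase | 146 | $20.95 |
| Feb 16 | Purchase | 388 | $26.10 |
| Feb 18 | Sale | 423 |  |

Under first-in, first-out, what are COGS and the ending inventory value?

COGS = $9,791.95; ending inventory = $11,320.95

Feb 7, 49 sold [FIFO — oldest first]: 49 @ $20.20 = $989.80
Feb 18, 423 sold [FIFO — oldest first]: 122 @ $20.20 + 212 @ $21.10 + 89 @ $20.95 = $8,802.15
Total COGS = $989.80 + $8,802.15 = $9,791.95
Ending inventory: 57 @ $20.95 + 388 @ $26.10 = $11,320.95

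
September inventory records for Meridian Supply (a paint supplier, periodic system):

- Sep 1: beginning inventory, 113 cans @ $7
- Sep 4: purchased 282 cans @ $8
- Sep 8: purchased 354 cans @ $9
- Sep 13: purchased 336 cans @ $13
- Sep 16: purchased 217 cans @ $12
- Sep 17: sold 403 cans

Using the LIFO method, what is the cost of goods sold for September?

COGS = $5,022

Sep 17, 403 sold [LIFO — newest first]: 217 @ $12 + 186 @ $13 = $5,022
Ending inventory: 113 @ $7 + 282 @ $8 + 354 @ $9 + 150 @ $13 = $8,183
Check: goods available $13,205 = COGS $5,022 + ending $8,183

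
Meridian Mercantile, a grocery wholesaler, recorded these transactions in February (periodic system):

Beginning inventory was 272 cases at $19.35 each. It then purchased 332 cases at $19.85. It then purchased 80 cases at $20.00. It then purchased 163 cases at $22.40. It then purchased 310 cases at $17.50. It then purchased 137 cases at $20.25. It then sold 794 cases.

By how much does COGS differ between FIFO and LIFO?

FIFO COGS: 272 @ $19.35 + 332 @ $19.85 + 80 @ $20.00 + 110 @ $22.40 = $15,917.40
LIFO COGS: 137 @ $20.25 + 310 @ $17.50 + 163 @ $22.40 + 80 @ $20.00 + 104 @ $19.85 = $15,514.85
Difference = |$15,917.40 − $15,514.85| = $402.55

$402.55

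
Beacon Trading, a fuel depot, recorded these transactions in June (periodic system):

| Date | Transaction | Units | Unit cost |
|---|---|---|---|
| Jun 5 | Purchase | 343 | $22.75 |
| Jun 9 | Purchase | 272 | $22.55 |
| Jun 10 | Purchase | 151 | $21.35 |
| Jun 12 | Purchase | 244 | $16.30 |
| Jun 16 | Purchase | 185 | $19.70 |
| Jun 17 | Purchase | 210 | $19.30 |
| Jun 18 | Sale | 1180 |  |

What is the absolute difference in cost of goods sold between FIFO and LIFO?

$770.25

FIFO COGS: 343 @ $22.75 + 272 @ $22.55 + 151 @ $21.35 + 244 @ $16.30 + 170 @ $19.70 = $24,486.90
LIFO COGS: 210 @ $19.30 + 185 @ $19.70 + 244 @ $16.30 + 151 @ $21.35 + 272 @ $22.55 + 118 @ $22.75 = $23,716.65
Difference = |$24,486.90 − $23,716.65| = $770.25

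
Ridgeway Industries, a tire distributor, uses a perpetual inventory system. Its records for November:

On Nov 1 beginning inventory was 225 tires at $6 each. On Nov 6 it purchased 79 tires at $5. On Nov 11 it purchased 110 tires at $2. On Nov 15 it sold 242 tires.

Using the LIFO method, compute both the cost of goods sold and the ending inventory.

COGS = $933; ending inventory = $1,032

Nov 15, 242 sold [LIFO — newest first]: 110 @ $2 + 79 @ $5 + 53 @ $6 = $933
Ending inventory: 172 @ $6 = $1,032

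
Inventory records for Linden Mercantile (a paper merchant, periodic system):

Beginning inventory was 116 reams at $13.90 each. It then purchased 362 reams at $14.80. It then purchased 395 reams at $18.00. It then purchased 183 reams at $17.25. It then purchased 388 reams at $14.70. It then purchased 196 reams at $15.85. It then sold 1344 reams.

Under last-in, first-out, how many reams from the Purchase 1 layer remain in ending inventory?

180

Sale 1 (1344) [LIFO — newest first]: 196 @ $15.85 + 388 @ $14.70 + 183 @ $17.25 + 395 @ $18.00 + 182 @ $14.80 = $21,770.55
Ending inventory: 116 @ $13.90 + 180 @ $14.80 = $4,276.40
Check: goods available $26,046.95 = COGS $21,770.55 + ending $4,276.40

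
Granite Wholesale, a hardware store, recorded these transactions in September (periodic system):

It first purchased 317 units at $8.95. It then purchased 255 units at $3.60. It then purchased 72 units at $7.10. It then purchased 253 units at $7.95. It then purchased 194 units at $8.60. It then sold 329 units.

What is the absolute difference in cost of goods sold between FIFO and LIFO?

FIFO COGS: 317 @ $8.95 + 12 @ $3.60 = $2,880.35
LIFO COGS: 194 @ $8.60 + 135 @ $7.95 = $2,741.65
Difference = |$2,880.35 − $2,741.65| = $138.70

$138.70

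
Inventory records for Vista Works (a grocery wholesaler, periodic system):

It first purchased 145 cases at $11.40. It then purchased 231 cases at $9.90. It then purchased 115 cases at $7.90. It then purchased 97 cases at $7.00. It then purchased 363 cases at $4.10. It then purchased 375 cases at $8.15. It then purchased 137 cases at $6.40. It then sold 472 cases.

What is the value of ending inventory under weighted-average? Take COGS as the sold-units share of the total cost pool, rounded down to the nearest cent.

Ending inventory = $7,416.42

Sale 1, sell 472: 472/1463 × $10,948.75 → $3,532.33
Ending inventory (cost pool remaining) = $7,416.42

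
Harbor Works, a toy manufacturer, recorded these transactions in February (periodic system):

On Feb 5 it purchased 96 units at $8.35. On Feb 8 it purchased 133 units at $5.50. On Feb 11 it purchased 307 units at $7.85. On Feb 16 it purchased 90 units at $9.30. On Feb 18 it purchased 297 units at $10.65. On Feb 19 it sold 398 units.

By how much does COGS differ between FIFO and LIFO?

$1,226.65

FIFO COGS: 96 @ $8.35 + 133 @ $5.50 + 169 @ $7.85 = $2,859.75
LIFO COGS: 297 @ $10.65 + 90 @ $9.30 + 11 @ $7.85 = $4,086.40
Difference = |$2,859.75 − $4,086.40| = $1,226.65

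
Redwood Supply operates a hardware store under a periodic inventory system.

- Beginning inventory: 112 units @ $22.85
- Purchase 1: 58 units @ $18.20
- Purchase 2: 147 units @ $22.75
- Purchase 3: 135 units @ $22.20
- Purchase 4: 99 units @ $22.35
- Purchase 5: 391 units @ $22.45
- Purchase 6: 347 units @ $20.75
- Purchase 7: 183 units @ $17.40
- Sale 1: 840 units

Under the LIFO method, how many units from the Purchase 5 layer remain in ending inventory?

Sale 1 (840) [LIFO — newest first]: 183 @ $17.40 + 347 @ $20.75 + 310 @ $22.45 = $17,343.95
Ending inventory: 112 @ $22.85 + 58 @ $18.20 + 147 @ $22.75 + 135 @ $22.20 + 99 @ $22.35 + 81 @ $22.45 = $13,987.15
Check: goods available $31,331.10 = COGS $17,343.95 + ending $13,987.15

81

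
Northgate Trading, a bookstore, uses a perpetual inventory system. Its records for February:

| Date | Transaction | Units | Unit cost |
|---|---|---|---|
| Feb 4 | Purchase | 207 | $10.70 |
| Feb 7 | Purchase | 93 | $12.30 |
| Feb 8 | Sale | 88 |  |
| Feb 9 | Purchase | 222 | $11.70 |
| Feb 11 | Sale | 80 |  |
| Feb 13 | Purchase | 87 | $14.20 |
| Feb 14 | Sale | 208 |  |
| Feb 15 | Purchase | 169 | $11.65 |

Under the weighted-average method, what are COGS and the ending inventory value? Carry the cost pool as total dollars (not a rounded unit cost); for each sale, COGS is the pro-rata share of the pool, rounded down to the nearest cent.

COGS = $4,396.62; ending inventory = $4,763.83

After Feb 4: 207 on hand, pool $2,214.90 (≈ $10.7000 each)
After Feb 7: 300 on hand, pool $3,358.80 (≈ $11.1960 each)
Feb 8, sell 88: 88/300 × $3,358.80 → $985.24
After Feb 9: 434 on hand, pool $4,970.96 (≈ $11.4538 each)
Feb 11, sell 80: 80/434 × $4,970.96 → $916.30
After Feb 13: 441 on hand, pool $5,290.06 (≈ $11.9956 each)
Feb 14, sell 208: 208/441 × $5,290.06 → $2,495.08
After Feb 15: 402 on hand, pool $4,763.83 (≈ $11.8503 each)
Total COGS = $985.24 + $916.30 + $2,495.08 = $4,396.62
Ending inventory (cost pool remaining) = $4,763.83
Check: goods available $9,160.45 = COGS $4,396.62 + ending $4,763.83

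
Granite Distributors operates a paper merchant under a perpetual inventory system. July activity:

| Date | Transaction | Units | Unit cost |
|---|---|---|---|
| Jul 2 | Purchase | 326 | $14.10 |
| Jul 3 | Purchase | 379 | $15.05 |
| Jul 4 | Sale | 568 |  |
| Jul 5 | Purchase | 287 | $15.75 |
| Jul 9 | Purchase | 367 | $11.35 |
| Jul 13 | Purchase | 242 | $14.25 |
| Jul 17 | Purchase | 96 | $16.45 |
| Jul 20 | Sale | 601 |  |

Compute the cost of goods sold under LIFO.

COGS = $16,381.60

Jul 4, 568 sold [LIFO — newest first]: 379 @ $15.05 + 189 @ $14.10 = $8,368.85
Jul 20, 601 sold [LIFO — newest first]: 96 @ $16.45 + 242 @ $14.25 + 263 @ $11.35 = $8,012.75
Total COGS = $8,368.85 + $8,012.75 = $16,381.60
Ending inventory: 137 @ $14.10 + 287 @ $15.75 + 104 @ $11.35 = $7,632.35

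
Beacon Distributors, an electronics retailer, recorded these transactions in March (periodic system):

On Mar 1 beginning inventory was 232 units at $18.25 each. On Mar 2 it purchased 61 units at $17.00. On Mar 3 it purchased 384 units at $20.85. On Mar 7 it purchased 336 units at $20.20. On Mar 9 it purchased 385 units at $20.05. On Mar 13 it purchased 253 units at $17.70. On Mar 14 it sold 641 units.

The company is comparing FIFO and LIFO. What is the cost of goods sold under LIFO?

COGS = $12,257.95

FIFO COGS: 232 @ $18.25 + 61 @ $17.00 + 348 @ $20.85 = $12,526.80
LIFO COGS: 253 @ $17.70 + 385 @ $20.05 + 3 @ $20.20 = $12,257.95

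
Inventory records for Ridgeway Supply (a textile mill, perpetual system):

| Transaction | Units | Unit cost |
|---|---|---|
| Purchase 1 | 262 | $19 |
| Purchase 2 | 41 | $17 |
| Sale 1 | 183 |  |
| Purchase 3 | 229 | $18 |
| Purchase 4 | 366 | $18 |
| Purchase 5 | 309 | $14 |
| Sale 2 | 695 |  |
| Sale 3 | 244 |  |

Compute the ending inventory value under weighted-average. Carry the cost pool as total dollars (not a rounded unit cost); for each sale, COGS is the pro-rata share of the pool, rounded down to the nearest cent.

Ending inventory = $1,434.67

After Purchase 1: 262 on hand, pool $4,978.00 (≈ $19.0000 each)
After Purchase 2: 303 on hand, pool $5,675.00 (≈ $18.7294 each)
Sale 1, sell 183: 183/303 × $5,675.00 → $3,427.47
After Purchase 3: 349 on hand, pool $6,369.53 (≈ $18.2508 each)
After Purchase 4: 715 on hand, pool $12,957.53 (≈ $18.1224 each)
After Purchase 5: 1024 on hand, pool $17,283.53 (≈ $16.8784 each)
Sale 2, sell 695: 695/1024 × $17,283.53 → $11,730.52
Sale 3, sell 244: 244/329 × $5,553.01 → $4,118.34
Total COGS = $3,427.47 + $11,730.52 + $4,118.34 = $19,276.33
Ending inventory (cost pool remaining) = $1,434.67
Check: goods available $20,711.00 = COGS $19,276.33 + ending $1,434.67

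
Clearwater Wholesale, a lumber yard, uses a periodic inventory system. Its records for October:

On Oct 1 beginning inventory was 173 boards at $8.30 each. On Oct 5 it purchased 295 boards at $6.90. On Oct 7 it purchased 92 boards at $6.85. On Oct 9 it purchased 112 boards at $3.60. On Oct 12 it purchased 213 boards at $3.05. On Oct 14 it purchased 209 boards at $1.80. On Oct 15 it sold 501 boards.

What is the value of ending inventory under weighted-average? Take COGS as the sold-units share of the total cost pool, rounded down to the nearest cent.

Oct 15, sell 501: 501/1094 × $5,530.65 → $2,532.77
Ending inventory (cost pool remaining) = $2,997.88

Ending inventory = $2,997.88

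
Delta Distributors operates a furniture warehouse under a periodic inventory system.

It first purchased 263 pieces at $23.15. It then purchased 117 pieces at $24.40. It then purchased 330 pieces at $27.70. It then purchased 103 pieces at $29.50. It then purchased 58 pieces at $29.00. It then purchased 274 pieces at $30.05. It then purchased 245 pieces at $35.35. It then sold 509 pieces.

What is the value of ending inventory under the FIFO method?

Ending inventory = $27,182.65

Sale 1 (509) [FIFO — oldest first]: 263 @ $23.15 + 117 @ $24.40 + 129 @ $27.70 = $12,516.55
Ending inventory: 201 @ $27.70 + 103 @ $29.50 + 58 @ $29.00 + 274 @ $30.05 + 245 @ $35.35 = $27,182.65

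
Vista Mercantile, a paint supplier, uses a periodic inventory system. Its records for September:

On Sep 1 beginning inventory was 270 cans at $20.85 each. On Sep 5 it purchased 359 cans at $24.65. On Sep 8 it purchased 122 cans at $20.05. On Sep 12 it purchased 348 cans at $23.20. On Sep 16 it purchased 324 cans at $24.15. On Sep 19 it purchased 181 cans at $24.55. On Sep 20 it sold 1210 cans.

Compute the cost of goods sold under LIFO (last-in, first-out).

COGS = $28,580.60

Sep 20, 1210 sold [LIFO — newest first]: 181 @ $24.55 + 324 @ $24.15 + 348 @ $23.20 + 122 @ $20.05 + 235 @ $24.65 = $28,580.60
Ending inventory: 270 @ $20.85 + 124 @ $24.65 = $8,686.10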